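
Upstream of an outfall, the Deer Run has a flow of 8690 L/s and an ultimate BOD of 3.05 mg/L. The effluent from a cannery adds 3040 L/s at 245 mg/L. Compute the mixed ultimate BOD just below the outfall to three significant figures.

Flow-weighted mixing: C = (Q_r C_r + Q_w C_w)/(Q_r + Q_w)
= (8690×3.05 + 3040×245)/(8690 + 3040) = 771300/11730 = 65.75 mg/L.

65.8 mg/L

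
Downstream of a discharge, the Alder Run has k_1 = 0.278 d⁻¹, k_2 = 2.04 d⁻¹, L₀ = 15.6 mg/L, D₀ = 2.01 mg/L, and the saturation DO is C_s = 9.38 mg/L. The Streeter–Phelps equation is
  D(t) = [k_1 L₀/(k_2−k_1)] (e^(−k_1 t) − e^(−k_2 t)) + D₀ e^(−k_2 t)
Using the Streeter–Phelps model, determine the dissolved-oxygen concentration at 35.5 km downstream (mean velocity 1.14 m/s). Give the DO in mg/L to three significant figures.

DO ≈ 7.37 mg/L

Travel time t = x/v = 35.5 km / (1.14 m/s) = 35500 m / 1.14 m/s = 31140 s = 0.3604 d.
k_1 L₀/(k_2−k_1) = 0.278×15.6/(2.04−0.278) = 4.337/1.762 = 2.461 mg/L.
e^(−k_1 t) = e^(−0.278×0.3604) = 0.9047; e^(−k_2 t) = e^(−2.04×0.3604) = 0.4794.
D = 2.461 × (0.9047 − 0.4794) + 2.01 × 0.4794 = 1.047 + 0.9636 = 2.010 mg/L.
DO = C_s − D = 9.38 − 2.010 = 7.370 mg/L.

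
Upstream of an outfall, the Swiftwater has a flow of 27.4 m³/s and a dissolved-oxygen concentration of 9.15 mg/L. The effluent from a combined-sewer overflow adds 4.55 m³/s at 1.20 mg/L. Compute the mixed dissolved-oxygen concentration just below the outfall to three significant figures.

8.02 mg/L

Flow-weighted mixing: C = (Q_r C_r + Q_w C_w)/(Q_r + Q_w)
= (27.4×9.15 + 4.55×1.20)/(27.4 + 4.55) = 256.2/31.95 = 8.018 mg/L.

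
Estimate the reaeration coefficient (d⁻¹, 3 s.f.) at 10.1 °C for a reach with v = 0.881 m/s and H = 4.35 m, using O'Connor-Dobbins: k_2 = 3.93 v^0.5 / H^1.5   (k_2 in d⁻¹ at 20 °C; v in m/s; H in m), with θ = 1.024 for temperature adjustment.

k_2 ≈ 0.321 d⁻¹

k_2(20) = 3.93 × 0.881^0.5 / 4.35^1.5 = 3.93 × 0.9386 / 9.073 = 0.4066 d⁻¹.
k_2(10.1) = 0.4066 × 1.024^(10.1−20) = 0.4066 × 0.7907 = 0.3215 d⁻¹.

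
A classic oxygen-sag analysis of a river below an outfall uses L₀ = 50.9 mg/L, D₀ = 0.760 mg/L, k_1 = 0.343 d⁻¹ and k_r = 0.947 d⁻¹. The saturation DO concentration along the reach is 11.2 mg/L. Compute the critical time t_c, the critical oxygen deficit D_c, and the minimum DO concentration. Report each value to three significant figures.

With k_r/k_1 = 2.761 and 1 − D₀(k_r−k_1)/(k_1 L₀) = 0.9737,
t_c = ln(2.761 × 0.9737) / (0.947 − 0.343) = ln(2.688) / 0.6040 = 0.9889/0.6040 = 1.637 d.
L(t_c) = L₀ e^(−k_1 t_c) = 50.9 × 0.5703 = 29.03 mg/L, and at the critical point k_r D_c = k_1 L, so D_c = (0.343/0.947) × 29.03 = 10.51 mg/L.
Minimum DO = C_s − D_c = 11.2 − 10.51 = 0.6860 mg/L.

t_c ≈ 1.64 d; D_c ≈ 10.5 mg/L; min DO ≈ 0.686 mg/L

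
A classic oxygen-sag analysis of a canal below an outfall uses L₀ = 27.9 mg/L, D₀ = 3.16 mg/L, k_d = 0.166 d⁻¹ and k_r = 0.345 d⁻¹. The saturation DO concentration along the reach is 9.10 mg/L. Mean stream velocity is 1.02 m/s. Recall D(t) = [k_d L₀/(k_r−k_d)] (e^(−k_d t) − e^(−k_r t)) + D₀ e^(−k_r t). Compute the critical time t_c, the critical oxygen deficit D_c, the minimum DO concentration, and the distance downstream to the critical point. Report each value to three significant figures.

At the critical point dD/dt = 0, so k_d L₀ e^(−k_d t) = k_r D. Substituting D(t) from the Streeter–Phelps equation and solving for t gives
t_c = ln[(k_r/k_d)(1 − D₀(k_r−k_d)/(k_d L₀))] / (k_r−k_d).
Here k_r−k_d = 0.1790 d⁻¹ and 1 − D₀(k_r−k_d)/(k_d L₀) = 1 − 3.16×0.1790/(0.166×27.9) = 0.8779, so
t_c = ln(2.078 × 0.8779) / 0.1790 = 0.6013 / 0.1790 = 3.359 d.
L(t_c) = L₀ e^(−k_d t_c) = 27.9 × 0.5726 = 15.97 mg/L, and at the critical point k_r D_c = k_d L, so D_c = (0.166/0.345) × 15.97 = 7.686 mg/L.
Minimum DO = C_s − D_c = 9.10 − 7.686 = 1.414 mg/L.
x_c = v t_c = 1.02 m/s × 3.359 d × 86400 s/d = 296000 m ≈ 296 km.

t_c ≈ 3.36 d; D_c ≈ 7.69 mg/L; min DO ≈ 1.41 mg/L; x_c ≈ 296 km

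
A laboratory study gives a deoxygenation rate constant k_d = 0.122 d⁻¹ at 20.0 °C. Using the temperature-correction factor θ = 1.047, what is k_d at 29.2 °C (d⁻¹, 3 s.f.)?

k_d ≈ 0.186 d⁻¹

k_d(T₂) = k_d(T₁) · θ^(T₂−T₁) = 0.122 × 1.047^(29.2−20.0)
= 0.122 × 1.047^9.20 = 0.122 × 1.526 = 0.1862 d⁻¹.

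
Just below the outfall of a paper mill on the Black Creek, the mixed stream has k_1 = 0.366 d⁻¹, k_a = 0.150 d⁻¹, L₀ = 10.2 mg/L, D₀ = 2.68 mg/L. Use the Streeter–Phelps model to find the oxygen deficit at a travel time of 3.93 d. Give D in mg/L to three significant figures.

D ≈ 6.97 mg/L

k_1 L₀/(k_a−k_1) = 0.366×10.2/(0.150−0.366) = 3.733/-0.2160 = -17.28 mg/L.
e^(−k_1 t) = e^(−0.366×3.930) = 0.2373; e^(−k_a t) = e^(−0.150×3.930) = 0.5546.
D = -17.28 × (0.2373 − 0.5546) + 2.68 × 0.5546 = 5.484 + 1.486 = 6.970 mg/L.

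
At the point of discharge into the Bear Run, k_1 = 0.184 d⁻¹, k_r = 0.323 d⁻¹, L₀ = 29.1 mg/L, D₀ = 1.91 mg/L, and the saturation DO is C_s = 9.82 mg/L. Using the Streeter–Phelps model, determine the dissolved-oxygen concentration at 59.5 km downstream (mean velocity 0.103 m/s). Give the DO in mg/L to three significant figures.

DO ≈ 2.79 mg/L

Travel time t = x/v = 59.5 km / (0.103 m/s) = 59500 m / 0.103 m/s = 577700 s = 6.686 d.
k_1 L₀/(k_r−k_1) = 0.184×29.1/(0.323−0.184) = 5.354/0.1390 = 38.52 mg/L.
e^(−k_1 t) = e^(−0.184×6.686) = 0.2922; e^(−k_r t) = e^(−0.323×6.686) = 0.1154.
D = 38.52 × (0.2922 − 0.1154) + 1.91 × 0.1154 = 6.813 + 0.2204 = 7.033 mg/L.
DO = C_s − D = 9.82 − 7.033 = 2.787 mg/L.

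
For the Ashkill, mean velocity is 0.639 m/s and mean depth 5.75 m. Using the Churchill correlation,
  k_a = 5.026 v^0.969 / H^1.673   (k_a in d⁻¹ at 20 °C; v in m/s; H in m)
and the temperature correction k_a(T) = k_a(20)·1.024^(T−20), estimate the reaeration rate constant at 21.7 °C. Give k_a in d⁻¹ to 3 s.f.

k_a(20) = 5.026 × 0.639^0.969 / 5.75^1.673 = 5.026 × 0.6479 / 18.66 = 0.1745 d⁻¹.
k_a(21.7) = 0.1745 × 1.024^(21.7−20) = 0.1745 × 1.041 = 0.1817 d⁻¹.

k_a ≈ 0.182 d⁻¹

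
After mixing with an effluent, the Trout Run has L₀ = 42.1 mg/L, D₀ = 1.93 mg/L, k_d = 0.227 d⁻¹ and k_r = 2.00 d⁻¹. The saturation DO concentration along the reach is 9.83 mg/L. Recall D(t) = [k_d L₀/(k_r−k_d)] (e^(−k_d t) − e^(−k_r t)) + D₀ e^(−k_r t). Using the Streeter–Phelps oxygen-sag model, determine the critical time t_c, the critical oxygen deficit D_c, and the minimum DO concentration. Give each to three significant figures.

t_c ≈ 0.977 d; D_c ≈ 3.83 mg/L; min DO ≈ 6.00 mg/L

With k_r/k_d = 8.811 and 1 − D₀(k_r−k_d)/(k_d L₀) = 0.6419,
t_c = ln(8.811 × 0.6419) / (2.00 − 0.227) = ln(5.656) / 1.773 = 1.733/1.773 = 0.9773 d.
D_c = (k_d/k_r) L₀ e^(−k_d t_c) = (0.227/2.00) × 42.1 × e^(−0.227×0.9773) = 0.1135 × 42.1 × 0.8010 = 3.828 mg/L.
Minimum DO = C_s − D_c = 9.83 − 3.828 = 6.002 mg/L.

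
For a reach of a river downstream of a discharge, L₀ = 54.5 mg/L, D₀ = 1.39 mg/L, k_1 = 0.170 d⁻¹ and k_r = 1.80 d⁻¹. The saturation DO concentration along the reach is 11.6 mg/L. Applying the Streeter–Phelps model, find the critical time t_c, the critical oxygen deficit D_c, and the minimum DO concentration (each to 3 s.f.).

t_c ≈ 1.28 d; D_c ≈ 4.14 mg/L; min DO ≈ 7.46 mg/L

At the critical point dD/dt = 0, so k_1 L₀ e^(−k_1 t) = k_r D. Substituting D(t) from the Streeter–Phelps equation and solving for t gives
t_c = ln[(k_r/k_1)(1 − D₀(k_r−k_1)/(k_1 L₀))] / (k_r−k_1).
Here k_r−k_1 = 1.630 d⁻¹ and 1 − D₀(k_r−k_1)/(k_1 L₀) = 1 − 1.39×1.630/(0.170×54.5) = 0.7555, so
t_c = ln(10.59 × 0.7555) / 1.630 = 2.079 / 1.630 = 1.276 d.
L(t_c) = L₀ e^(−k_1 t_c) = 54.5 × 0.8050 = 43.87 mg/L, and at the critical point k_r D_c = k_1 L, so D_c = (0.170/1.80) × 43.87 = 4.144 mg/L.
Minimum DO = C_s − D_c = 11.6 − 4.144 = 7.456 mg/L.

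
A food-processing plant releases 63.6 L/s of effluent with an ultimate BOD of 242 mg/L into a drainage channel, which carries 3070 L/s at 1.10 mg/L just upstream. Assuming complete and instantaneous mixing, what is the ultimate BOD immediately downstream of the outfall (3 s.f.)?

5.99 mg/L

Flow-weighted mixing: C = (Q_r C_r + Q_w C_w)/(Q_r + Q_w)
= (3070×1.10 + 63.6×242)/(3070 + 63.6) = 18770/3134 = 5.989 mg/L.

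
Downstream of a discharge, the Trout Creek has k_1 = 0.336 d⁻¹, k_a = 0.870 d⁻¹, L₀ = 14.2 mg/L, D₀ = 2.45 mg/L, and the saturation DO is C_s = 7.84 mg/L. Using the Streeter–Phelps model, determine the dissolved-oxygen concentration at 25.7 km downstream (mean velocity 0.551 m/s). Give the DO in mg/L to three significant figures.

DO ≈ 4.44 mg/L

Travel time t = x/v = 25.7 km / (0.551 m/s) = 25700 m / 0.551 m/s = 46640 s = 0.5398 d.
k_1 L₀/(k_a−k_1) = 0.336×14.2/(0.870−0.336) = 4.771/0.5340 = 8.935 mg/L.
e^(−k_1 t) = e^(−0.336×0.5398) = 0.8341; e^(−k_a t) = e^(−0.870×0.5398) = 0.6252.
D = 8.935 × (0.8341 − 0.6252) + 2.45 × 0.6252 = 1.866 + 1.532 = 3.398 mg/L.
DO = C_s − D = 7.84 − 3.398 = 4.442 mg/L.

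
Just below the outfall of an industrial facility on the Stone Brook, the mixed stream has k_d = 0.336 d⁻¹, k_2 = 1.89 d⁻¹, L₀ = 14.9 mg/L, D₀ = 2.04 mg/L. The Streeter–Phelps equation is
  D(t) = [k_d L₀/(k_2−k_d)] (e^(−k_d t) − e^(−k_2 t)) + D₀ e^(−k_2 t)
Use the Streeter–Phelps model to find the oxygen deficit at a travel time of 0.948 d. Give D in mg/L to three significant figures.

k_d L₀/(k_2−k_d) = 0.336×14.9/(1.89−0.336) = 5.006/1.554 = 3.222 mg/L.
e^(−k_d t) = e^(−0.336×0.9480) = 0.7272; e^(−k_2 t) = e^(−1.89×0.9480) = 0.1667.
D = 3.222 × (0.7272 − 0.1667) + 2.04 × 0.1667 = 1.806 + 0.3400 = 2.146 mg/L.

D ≈ 2.15 mg/L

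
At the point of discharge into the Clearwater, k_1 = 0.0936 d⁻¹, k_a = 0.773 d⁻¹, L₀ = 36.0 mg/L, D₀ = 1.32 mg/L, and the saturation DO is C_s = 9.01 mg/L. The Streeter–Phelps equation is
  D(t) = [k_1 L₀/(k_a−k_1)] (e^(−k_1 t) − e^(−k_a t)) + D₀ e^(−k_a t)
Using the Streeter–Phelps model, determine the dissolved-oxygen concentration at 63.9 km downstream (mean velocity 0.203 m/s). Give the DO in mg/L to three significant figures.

Travel time t = x/v = 63.9 km / (0.203 m/s) = 63900 m / 0.203 m/s = 314800 s = 3.643 d.
k_1 L₀/(k_a−k_1) = 0.0936×36.0/(0.773−0.0936) = 3.370/0.6794 = 4.960 mg/L.
e^(−k_1 t) = e^(−0.0936×3.643) = 0.7111; e^(−k_a t) = e^(−0.773×3.643) = 0.05983.
D = 4.960 × (0.7111 − 0.05983) + 1.32 × 0.05983 = 3.230 + 0.07898 = 3.309 mg/L.
DO = C_s − D = 9.01 − 3.309 = 5.701 mg/L.

DO ≈ 5.70 mg/L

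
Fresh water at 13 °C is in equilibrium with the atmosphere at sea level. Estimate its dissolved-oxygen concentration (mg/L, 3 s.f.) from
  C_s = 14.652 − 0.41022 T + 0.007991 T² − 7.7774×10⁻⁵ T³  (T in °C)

C_s ≈ 10.5 mg/L

C_s = 14.652 − 0.41022×13 + 0.007991×13² − 7.7774×10⁻⁵×13³ = 10.50 mg/L.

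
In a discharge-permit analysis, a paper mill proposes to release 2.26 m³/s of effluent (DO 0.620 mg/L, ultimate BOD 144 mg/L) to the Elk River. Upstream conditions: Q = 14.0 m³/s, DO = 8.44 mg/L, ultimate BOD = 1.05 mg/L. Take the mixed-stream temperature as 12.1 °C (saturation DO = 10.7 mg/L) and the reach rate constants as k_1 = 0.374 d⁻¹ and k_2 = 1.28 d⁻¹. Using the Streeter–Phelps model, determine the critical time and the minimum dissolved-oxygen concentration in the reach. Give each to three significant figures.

t_c ≈ 0.817 d; minimum DO ≈ 6.20 mg/L

Mixed DO = (14.0×8.44 + 2.26×0.620)/(14.0+2.26) = 119.6/16.26 = 7.353 mg/L.
Mixed L₀ = (14.0×1.05 + 2.26×144)/(16.26) = 340.1/16.26 = 20.92 mg/L.
Initial deficit D₀ = C_s − DO₀ = 10.7 − 7.353 = 3.347 mg/L.
t_c = (1/0.9060) ln[(1.28/0.374)(1 − 3.347×0.9060/(0.374×20.92))] = 1.104 × ln(2.096) = 0.8168 d.
D_c = (0.374/1.28) × 20.92 × e^(−0.374×0.8168) = 0.2922 × 20.92 × 0.7368 = 4.503 mg/L.
Minimum DO = 10.7 − 4.503 = 6.197 mg/L.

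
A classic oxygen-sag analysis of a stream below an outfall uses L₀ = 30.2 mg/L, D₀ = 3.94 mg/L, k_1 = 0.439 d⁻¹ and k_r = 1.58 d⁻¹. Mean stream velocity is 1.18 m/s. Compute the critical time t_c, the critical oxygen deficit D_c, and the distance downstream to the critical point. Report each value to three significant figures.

t_c ≈ 0.759 d; D_c ≈ 6.01 mg/L; x_c ≈ 77.4 km

With k_r/k_1 = 3.599 and 1 − D₀(k_r−k_1)/(k_1 L₀) = 0.6609,
t_c = ln(3.599 × 0.6609) / (1.58 − 0.439) = ln(2.379) / 1.141 = 0.8665/1.141 = 0.7595 d.
L(t_c) = L₀ e^(−k_1 t_c) = 30.2 × 0.7165 = 21.64 mg/L, and at the critical point k_r D_c = k_1 L, so D_c = (0.439/1.58) × 21.64 = 6.012 mg/L.
x_c = v t_c = 1.18 m/s × 0.7595 d × 86400 s/d = 77430 m ≈ 77.4 km.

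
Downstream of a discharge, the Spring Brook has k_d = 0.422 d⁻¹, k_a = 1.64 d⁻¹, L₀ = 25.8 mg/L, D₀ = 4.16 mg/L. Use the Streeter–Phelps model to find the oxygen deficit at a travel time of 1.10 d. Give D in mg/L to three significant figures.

D ≈ 4.83 mg/L

k_d L₀/(k_a−k_d) = 0.422×25.8/(1.64−0.422) = 10.89/1.218 = 8.939 mg/L.
e^(−k_d t) = e^(−0.422×1.100) = 0.6286; e^(−k_a t) = e^(−1.64×1.100) = 0.1646.
D = 8.939 × (0.6286 − 0.1646) + 4.16 × 0.1646 = 4.148 + 0.6849 = 4.833 mg/L.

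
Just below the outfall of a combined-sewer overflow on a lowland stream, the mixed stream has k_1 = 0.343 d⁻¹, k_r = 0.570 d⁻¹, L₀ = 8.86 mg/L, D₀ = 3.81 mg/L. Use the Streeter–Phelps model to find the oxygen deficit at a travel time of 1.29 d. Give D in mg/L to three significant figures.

k_1 L₀/(k_r−k_1) = 0.343×8.86/(0.570−0.343) = 3.039/0.2270 = 13.39 mg/L.
e^(−k_1 t) = e^(−0.343×1.290) = 0.6424; e^(−k_r t) = e^(−0.570×1.290) = 0.4794.
D = 13.39 × (0.6424 − 0.4794) + 3.81 × 0.4794 = 2.183 + 1.826 = 4.010 mg/L.

D ≈ 4.01 mg/L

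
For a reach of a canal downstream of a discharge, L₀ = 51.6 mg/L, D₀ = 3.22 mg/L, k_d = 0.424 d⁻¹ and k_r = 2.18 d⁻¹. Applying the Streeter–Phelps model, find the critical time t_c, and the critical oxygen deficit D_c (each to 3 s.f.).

t_c ≈ 0.762 d; D_c ≈ 7.26 mg/L

With k_r/k_d = 5.142 and 1 − D₀(k_r−k_d)/(k_d L₀) = 0.7416,
t_c = ln(5.142 × 0.7416) / (2.18 − 0.424) = ln(3.813) / 1.756 = 1.338/1.756 = 0.7622 d.
L(t_c) = L₀ e^(−k_d t_c) = 51.6 × 0.7239 = 37.35 mg/L, and at the critical point k_r D_c = k_d L, so D_c = (0.424/2.18) × 37.35 = 7.265 mg/L.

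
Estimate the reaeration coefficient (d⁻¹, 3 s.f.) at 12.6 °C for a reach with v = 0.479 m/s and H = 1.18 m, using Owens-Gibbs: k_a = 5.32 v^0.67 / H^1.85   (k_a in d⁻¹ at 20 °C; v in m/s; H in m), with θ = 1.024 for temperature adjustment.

k_a ≈ 2.01 d⁻¹

k_a(20) = 5.32 × 0.479^0.67 / 1.18^1.85 = 5.32 × 0.6107 / 1.358 = 2.392 d⁻¹.
k_a(12.6) = 2.392 × 1.024^(12.6−20) = 2.392 × 0.8390 = 2.007 d⁻¹.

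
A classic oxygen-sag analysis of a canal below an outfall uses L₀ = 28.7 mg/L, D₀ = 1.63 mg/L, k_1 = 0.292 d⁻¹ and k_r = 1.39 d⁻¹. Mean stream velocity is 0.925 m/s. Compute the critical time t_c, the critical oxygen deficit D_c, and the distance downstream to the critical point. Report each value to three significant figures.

With k_r/k_1 = 4.760 and 1 − D₀(k_r−k_1)/(k_1 L₀) = 0.7864,
t_c = ln(4.760 × 0.7864) / (1.39 − 0.292) = ln(3.744) / 1.098 = 1.320/1.098 = 1.202 d.
D_c = (k_1/k_r) L₀ e^(−k_1 t_c) = (0.292/1.39) × 28.7 × e^(−0.292×1.202) = 0.2101 × 28.7 × 0.7039 = 4.244 mg/L.
x_c = v t_c = 0.925 m/s × 1.202 d × 86400 s/d = 96080 m ≈ 96.1 km.

t_c ≈ 1.20 d; D_c ≈ 4.24 mg/L; x_c ≈ 96.1 km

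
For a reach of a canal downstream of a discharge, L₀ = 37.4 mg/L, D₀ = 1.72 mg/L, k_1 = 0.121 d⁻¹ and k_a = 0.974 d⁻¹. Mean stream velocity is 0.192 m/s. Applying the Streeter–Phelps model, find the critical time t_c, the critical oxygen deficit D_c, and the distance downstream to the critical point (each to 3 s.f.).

t_c = [1/(k_a−k_1)] ln[(k_a/k_1)(1 − D₀(k_a−k_1)/(k_1 L₀))]
= [1/(0.974−0.121)] ln[(0.974/0.121)(1 − 1.72×0.8530/(0.121×37.4))]
= (1/0.8530) ln[8.050 × 0.6758] = 1.172 × ln(5.440) = 1.172 × 1.694 = 1.986 d.
L(t_c) = L₀ e^(−k_1 t_c) = 37.4 × 0.7864 = 29.41 mg/L, and at the critical point k_a D_c = k_1 L, so D_c = (0.121/0.974) × 29.41 = 3.654 mg/L.
x_c = v t_c = 0.192 m/s × 1.986 d × 86400 s/d = 32940 m ≈ 32.9 km.

t_c ≈ 1.99 d; D_c ≈ 3.65 mg/L; x_c ≈ 32.9 km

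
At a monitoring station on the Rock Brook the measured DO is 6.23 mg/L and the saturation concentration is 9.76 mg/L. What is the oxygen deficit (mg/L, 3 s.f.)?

D = C_s − C = 9.76 − 6.23 = 3.53 mg/L.

D ≈ 3.53 mg/L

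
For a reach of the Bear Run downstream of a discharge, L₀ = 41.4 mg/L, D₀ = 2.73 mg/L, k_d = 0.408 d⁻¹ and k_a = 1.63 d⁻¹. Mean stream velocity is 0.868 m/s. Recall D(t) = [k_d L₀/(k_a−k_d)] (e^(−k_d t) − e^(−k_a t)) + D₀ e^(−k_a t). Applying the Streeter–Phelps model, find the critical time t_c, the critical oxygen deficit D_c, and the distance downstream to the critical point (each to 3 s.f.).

At the critical point dD/dt = 0, so k_d L₀ e^(−k_d t) = k_a D. Substituting D(t) from the Streeter–Phelps equation and solving for t gives
t_c = ln[(k_a/k_d)(1 − D₀(k_a−k_d)/(k_d L₀))] / (k_a−k_d).
Here k_a−k_d = 1.222 d⁻¹ and 1 − D₀(k_a−k_d)/(k_d L₀) = 1 − 2.73×1.222/(0.408×41.4) = 0.8025, so
t_c = ln(3.995 × 0.8025) / 1.222 = 1.165 / 1.222 = 0.9534 d.
D_c = (k_d/k_a) L₀ e^(−k_d t_c) = (0.408/1.63) × 41.4 × e^(−0.408×0.9534) = 0.2503 × 41.4 × 0.6777 = 7.023 mg/L.
x_c = v t_c = 0.868 m/s × 0.9534 d × 86400 s/d = 71500 m ≈ 71.5 km.

t_c ≈ 0.953 d; D_c ≈ 7.02 mg/L; x_c ≈ 71.5 km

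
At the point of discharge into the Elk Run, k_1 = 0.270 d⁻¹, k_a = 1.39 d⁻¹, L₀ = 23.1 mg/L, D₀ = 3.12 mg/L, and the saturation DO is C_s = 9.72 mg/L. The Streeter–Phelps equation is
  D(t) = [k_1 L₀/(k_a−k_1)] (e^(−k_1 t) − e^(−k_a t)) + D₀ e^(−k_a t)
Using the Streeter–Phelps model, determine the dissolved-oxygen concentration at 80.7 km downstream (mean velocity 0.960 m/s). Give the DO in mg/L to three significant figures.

DO ≈ 6.07 mg/L

Travel time t = x/v = 80.7 km / (0.960 m/s) = 80700 m / 0.960 m/s = 84060 s = 0.9729 d.
k_1 L₀/(k_a−k_1) = 0.270×23.1/(1.39−0.270) = 6.237/1.120 = 5.569 mg/L.
e^(−k_1 t) = e^(−0.270×0.9729) = 0.7690; e^(−k_a t) = e^(−1.39×0.9729) = 0.2586.
D = 5.569 × (0.7690 − 0.2586) + 3.12 × 0.2586 = 2.842 + 0.8069 = 3.649 mg/L.
DO = C_s − D = 9.72 − 3.649 = 6.071 mg/L.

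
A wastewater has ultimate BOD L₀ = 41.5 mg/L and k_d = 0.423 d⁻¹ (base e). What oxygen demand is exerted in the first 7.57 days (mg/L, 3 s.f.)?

y ≈ 39.8 mg/L

y_t = L₀(1 − e^(−k_d t)) = 41.5 × (1 − e^(−0.423×7.57))
= 41.5 × (1 − 0.04068) = 41.5 × 0.9593 = 39.81 mg/L.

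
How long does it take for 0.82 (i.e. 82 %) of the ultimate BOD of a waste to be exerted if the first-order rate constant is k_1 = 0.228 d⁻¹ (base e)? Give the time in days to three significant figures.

t ≈ 7.52 d

y/L₀ = 1 − e^(−k_1 t) = 0.82 ⇒ e^(−k_1 t) = 0.180
t = −ln(0.180) / 0.228 = 1.715 / 0.228 = 7.521 d.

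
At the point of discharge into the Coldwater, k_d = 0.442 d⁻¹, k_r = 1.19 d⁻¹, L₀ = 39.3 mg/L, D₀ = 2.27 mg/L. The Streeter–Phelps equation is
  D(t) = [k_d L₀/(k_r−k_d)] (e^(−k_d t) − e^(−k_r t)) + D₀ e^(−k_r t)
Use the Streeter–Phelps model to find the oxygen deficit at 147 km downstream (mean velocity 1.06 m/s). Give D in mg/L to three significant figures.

Travel time t = x/v = 147 km / (1.06 m/s) = 147000 m / 1.06 m/s = 138700 s = 1.605 d.
k_d L₀/(k_r−k_d) = 0.442×39.3/(1.19−0.442) = 17.37/0.7480 = 23.22 mg/L.
e^(−k_d t) = e^(−0.442×1.605) = 0.4919; e^(−k_r t) = e^(−1.19×1.605) = 0.1481.
D = 23.22 × (0.4919 − 0.1481) + 2.27 × 0.1481 = 7.985 + 0.3361 = 8.321 mg/L.

D ≈ 8.32 mg/L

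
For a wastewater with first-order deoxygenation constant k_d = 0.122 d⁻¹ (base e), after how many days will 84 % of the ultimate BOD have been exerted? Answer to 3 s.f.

t ≈ 15.0 d

y/L₀ = 1 − e^(−k_d t) = 0.84 ⇒ e^(−k_d t) = 0.160
t = −ln(0.160) / 0.122 = 1.833 / 0.122 = 15.02 d.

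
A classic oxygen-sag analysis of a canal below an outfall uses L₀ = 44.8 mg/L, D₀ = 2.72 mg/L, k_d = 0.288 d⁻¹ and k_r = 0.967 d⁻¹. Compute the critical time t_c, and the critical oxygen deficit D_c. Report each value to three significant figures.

With k_r/k_d = 3.358 and 1 − D₀(k_r−k_d)/(k_d L₀) = 0.8569,
t_c = ln(3.358 × 0.8569) / (0.967 − 0.288) = ln(2.877) / 0.6790 = 1.057/0.6790 = 1.556 d.
D_c = (k_d/k_r) L₀ e^(−k_d t_c) = (0.288/0.967) × 44.8 × e^(−0.288×1.556) = 0.2978 × 44.8 × 0.6388 = 8.523 mg/L.

t_c ≈ 1.56 d; D_c ≈ 8.52 mg/L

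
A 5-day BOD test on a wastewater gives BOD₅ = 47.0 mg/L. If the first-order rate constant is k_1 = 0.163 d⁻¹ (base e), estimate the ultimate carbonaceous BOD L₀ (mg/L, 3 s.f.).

L₀ ≈ 84.3 mg/L

BOD₅ = L₀(1 − e^(−5k_1)) ⇒ L₀ = BOD₅ / (1 − e^(−5×0.163))
= 47.0 / (1 − 0.4426) = 47.0 / 0.5574 = 84.33 mg/L.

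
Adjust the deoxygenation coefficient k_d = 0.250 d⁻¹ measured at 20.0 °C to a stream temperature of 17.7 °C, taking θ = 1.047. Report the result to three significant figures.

k_d(T₂) = k_d(T₁) · θ^(T₂−T₁) = 0.250 × 1.047^(17.7−20.0)
= 0.250 × 1.047^-2.30 = 0.250 × 0.8998 = 0.2249 d⁻¹.

k_d ≈ 0.225 d⁻¹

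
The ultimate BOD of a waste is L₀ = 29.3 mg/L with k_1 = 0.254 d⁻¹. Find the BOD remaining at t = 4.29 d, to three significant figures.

L_t = L₀ e^(−k_1 t) = 29.3 × e^(−0.254×4.29) = 29.3 × 0.3363 = 9.854 mg/L.

L ≈ 9.85 mg/L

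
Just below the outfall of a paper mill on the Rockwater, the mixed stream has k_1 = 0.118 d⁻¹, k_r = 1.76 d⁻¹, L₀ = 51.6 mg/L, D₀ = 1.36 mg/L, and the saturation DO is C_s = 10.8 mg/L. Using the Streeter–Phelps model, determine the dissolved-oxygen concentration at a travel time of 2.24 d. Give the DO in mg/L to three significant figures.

DO ≈ 8.00 mg/L

k_1 L₀/(k_r−k_1) = 0.118×51.6/(1.76−0.118) = 6.089/1.642 = 3.708 mg/L.
e^(−k_1 t) = e^(−0.118×2.240) = 0.7677; e^(−k_r t) = e^(−1.76×2.240) = 0.01940.
D = 3.708 × (0.7677 − 0.01940) + 1.36 × 0.01940 = 2.775 + 0.02639 = 2.801 mg/L.
DO = C_s − D = 10.8 − 2.801 = 7.999 mg/L.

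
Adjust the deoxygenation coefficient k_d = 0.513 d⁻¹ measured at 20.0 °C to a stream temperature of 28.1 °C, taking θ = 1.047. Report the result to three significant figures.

k_d ≈ 0.744 d⁻¹

k_d(T₂) = k_d(T₁) · θ^(T₂−T₁) = 0.513 × 1.047^(28.1−20.0)
= 0.513 × 1.047^8.10 = 0.513 × 1.451 = 0.7442 d⁻¹.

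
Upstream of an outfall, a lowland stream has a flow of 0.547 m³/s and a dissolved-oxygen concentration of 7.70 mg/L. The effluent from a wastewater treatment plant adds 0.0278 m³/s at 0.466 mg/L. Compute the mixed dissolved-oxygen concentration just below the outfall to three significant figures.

Flow-weighted mixing: C = (Q_r C_r + Q_w C_w)/(Q_r + Q_w)
= (0.547×7.70 + 0.0278×0.466)/(0.547 + 0.0278) = 4.225/0.5748 = 7.350 mg/L.

7.35 mg/L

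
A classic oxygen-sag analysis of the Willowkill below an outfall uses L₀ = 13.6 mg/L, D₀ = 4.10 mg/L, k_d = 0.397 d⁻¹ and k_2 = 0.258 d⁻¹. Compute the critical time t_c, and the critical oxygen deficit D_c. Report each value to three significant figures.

t_c = [1/(k_2−k_d)] ln[(k_2/k_d)(1 − D₀(k_2−k_d)/(k_d L₀))]
= [1/(0.258−0.397)] ln[(0.258/0.397)(1 − 4.10×-0.1390/(0.397×13.6))]
= (1/-0.1390) ln[0.6499 × 1.106] = -7.194 × ln(0.7185) = -7.194 × -0.3306 = 2.379 d.
D_c = (k_d/k_2) L₀ e^(−k_d t_c) = (0.397/0.258) × 13.6 × e^(−0.397×2.379) = 1.539 × 13.6 × 0.3889 = 8.139 mg/L.

t_c ≈ 2.38 d; D_c ≈ 8.14 mg/L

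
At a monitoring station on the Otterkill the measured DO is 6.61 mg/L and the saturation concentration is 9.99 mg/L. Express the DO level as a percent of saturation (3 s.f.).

% saturation = C/C_s × 100 = 6.61/9.99 × 100 = 66.2 %.

66.2 % saturation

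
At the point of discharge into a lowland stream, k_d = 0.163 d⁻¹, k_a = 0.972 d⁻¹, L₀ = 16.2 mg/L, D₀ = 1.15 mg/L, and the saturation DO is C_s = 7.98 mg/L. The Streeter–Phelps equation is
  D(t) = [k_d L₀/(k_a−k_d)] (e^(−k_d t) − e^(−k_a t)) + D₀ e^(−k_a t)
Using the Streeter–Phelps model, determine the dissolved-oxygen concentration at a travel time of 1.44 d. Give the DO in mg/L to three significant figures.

k_d L₀/(k_a−k_d) = 0.163×16.2/(0.972−0.163) = 2.641/0.8090 = 3.264 mg/L.
e^(−k_d t) = e^(−0.163×1.440) = 0.7908; e^(−k_a t) = e^(−0.972×1.440) = 0.2467.
D = 3.264 × (0.7908 − 0.2467) + 1.15 × 0.2467 = 1.776 + 0.2837 = 2.060 mg/L.
DO = C_s − D = 7.98 − 2.060 = 5.920 mg/L.

DO ≈ 5.92 mg/L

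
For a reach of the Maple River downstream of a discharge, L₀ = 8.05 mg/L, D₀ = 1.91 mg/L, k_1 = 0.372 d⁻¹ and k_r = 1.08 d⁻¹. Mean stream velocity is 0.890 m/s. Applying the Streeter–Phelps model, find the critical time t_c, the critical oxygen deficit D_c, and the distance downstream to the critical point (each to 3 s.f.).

At the critical point dD/dt = 0, so k_1 L₀ e^(−k_1 t) = k_r D. Substituting D(t) from the Streeter–Phelps equation and solving for t gives
t_c = ln[(k_r/k_1)(1 − D₀(k_r−k_1)/(k_1 L₀))] / (k_r−k_1).
Here k_r−k_1 = 0.7080 d⁻¹ and 1 − D₀(k_r−k_1)/(k_1 L₀) = 1 − 1.91×0.7080/(0.372×8.05) = 0.5484, so
t_c = ln(2.903 × 0.5484) / 0.7080 = 0.4651 / 0.7080 = 0.6570 d.
L(t_c) = L₀ e^(−k_1 t_c) = 8.05 × 0.7832 = 6.305 mg/L, and at the critical point k_r D_c = k_1 L, so D_c = (0.372/1.08) × 6.305 = 2.172 mg/L.
x_c = v t_c = 0.890 m/s × 0.6570 d × 86400 s/d = 50520 m ≈ 50.5 km.

t_c ≈ 0.657 d; D_c ≈ 2.17 mg/L; x_c ≈ 50.5 km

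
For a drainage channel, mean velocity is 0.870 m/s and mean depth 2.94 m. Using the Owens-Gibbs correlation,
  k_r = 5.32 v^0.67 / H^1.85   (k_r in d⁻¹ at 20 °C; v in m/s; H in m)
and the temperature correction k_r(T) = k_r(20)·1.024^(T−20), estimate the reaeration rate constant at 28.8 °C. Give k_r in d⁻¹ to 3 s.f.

k_r(20) = 5.32 × 0.870^0.67 / 2.94^1.85 = 5.32 × 0.9109 / 7.353 = 0.6591 d⁻¹.
k_r(28.8) = 0.6591 × 1.024^(28.8−20) = 0.6591 × 1.232 = 0.8121 d⁻¹.

k_r ≈ 0.812 d⁻¹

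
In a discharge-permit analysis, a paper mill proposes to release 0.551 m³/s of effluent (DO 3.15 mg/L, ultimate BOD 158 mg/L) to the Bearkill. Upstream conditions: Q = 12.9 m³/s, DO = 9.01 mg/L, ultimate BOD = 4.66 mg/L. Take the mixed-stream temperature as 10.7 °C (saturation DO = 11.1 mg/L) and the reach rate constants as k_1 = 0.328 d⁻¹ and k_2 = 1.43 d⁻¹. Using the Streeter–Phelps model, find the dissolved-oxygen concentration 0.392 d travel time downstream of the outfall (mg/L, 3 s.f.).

DO ≈ 8.77 mg/L

Mixed DO = (12.9×9.01 + 0.551×3.15)/(12.9+0.551) = 118.0/13.45 = 8.770 mg/L.
Mixed L₀ = (12.9×4.66 + 0.551×158)/(13.45) = 147.2/13.45 = 10.94 mg/L.
Initial deficit D₀ = C_s − DO₀ = 11.1 − 8.770 = 2.330 mg/L.
D(0.392) = [0.328×10.94/(1.43−0.328)](e^(−0.328×0.392) − e^(−1.43×0.392)) + 2.330 e^(−1.43×0.392)
= 3.257 × (0.8793 − 0.5709) + 2.330 × 0.5709 = 2.335 mg/L.
DO = 11.1 − 2.335 = 8.765 mg/L.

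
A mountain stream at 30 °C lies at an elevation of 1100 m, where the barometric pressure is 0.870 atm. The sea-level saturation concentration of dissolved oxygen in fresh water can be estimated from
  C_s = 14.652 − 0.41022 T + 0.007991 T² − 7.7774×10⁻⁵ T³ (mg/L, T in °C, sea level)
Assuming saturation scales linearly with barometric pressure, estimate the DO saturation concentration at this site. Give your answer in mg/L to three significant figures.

C_s ≈ 6.47 mg/L

At sea level: C_s = 14.652 − 0.41022×30 + 0.007991×30² − 7.7774×10⁻⁵×30³ = 7.437 mg/L.
Pressure correction: C_s' = 7.437 × 0.870 = 6.471 mg/L.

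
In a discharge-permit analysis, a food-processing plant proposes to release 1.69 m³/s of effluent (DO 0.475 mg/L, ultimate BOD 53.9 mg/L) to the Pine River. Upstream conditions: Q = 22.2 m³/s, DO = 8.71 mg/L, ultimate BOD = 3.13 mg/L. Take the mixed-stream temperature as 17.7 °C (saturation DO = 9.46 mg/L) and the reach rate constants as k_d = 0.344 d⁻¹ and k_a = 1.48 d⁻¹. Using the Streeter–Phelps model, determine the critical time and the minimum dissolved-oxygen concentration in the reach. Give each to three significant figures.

t_c ≈ 0.348 d; minimum DO ≈ 8.07 mg/L

Mixed DO = (22.2×8.71 + 1.69×0.475)/(22.2+1.69) = 194.2/23.89 = 8.127 mg/L.
Mixed L₀ = (22.2×3.13 + 1.69×53.9)/(23.89) = 160.6/23.89 = 6.722 mg/L.
Initial deficit D₀ = C_s − DO₀ = 9.46 − 8.127 = 1.333 mg/L.
t_c = (1/1.136) ln[(1.48/0.344)(1 − 1.333×1.136/(0.344×6.722))] = 0.8803 × ln(1.486) = 0.3484 d.
D_c = (0.344/1.48) × 6.722 × e^(−0.344×0.3484) = 0.2324 × 6.722 × 0.8870 = 1.386 mg/L.
Minimum DO = 9.46 − 1.386 = 8.074 mg/L.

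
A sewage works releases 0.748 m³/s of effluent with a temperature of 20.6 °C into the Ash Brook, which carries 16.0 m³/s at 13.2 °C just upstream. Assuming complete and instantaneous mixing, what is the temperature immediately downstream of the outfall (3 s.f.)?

Flow-weighted mixing: C = (Q_r C_r + Q_w C_w)/(Q_r + Q_w)
= (16.0×13.2 + 0.748×20.6)/(16.0 + 0.748) = 226.6/16.75 = 13.53 °C.

13.5 °C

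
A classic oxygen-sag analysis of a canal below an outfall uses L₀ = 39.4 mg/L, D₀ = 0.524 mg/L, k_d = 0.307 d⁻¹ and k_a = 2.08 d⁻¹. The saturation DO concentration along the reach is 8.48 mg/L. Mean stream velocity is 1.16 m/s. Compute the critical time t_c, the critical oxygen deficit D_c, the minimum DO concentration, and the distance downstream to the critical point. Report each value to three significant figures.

t_c ≈ 1.03 d; D_c ≈ 4.23 mg/L; min DO ≈ 4.25 mg/L; x_c ≈ 104 km

With k_a/k_d = 6.775 and 1 − D₀(k_a−k_d)/(k_d L₀) = 0.9232,
t_c = ln(6.775 × 0.9232) / (2.08 − 0.307) = ln(6.255) / 1.773 = 1.833/1.773 = 1.034 d.
L(t_c) = L₀ e^(−k_d t_c) = 39.4 × 0.7280 = 28.68 mg/L, and at the critical point k_a D_c = k_d L, so D_c = (0.307/2.08) × 28.68 = 4.234 mg/L.
Minimum DO = C_s − D_c = 8.48 − 4.234 = 4.246 mg/L.
x_c = v t_c = 1.16 m/s × 1.034 d × 86400 s/d = 103600 m ≈ 104 km.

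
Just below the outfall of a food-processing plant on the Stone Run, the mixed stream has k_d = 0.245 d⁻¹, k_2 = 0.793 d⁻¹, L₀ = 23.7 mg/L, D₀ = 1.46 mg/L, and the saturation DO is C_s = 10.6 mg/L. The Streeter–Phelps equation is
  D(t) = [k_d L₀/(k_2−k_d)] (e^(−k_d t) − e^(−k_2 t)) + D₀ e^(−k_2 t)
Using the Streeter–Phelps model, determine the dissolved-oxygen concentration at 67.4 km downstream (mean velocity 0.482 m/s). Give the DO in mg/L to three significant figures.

DO ≈ 6.00 mg/L

Travel time t = x/v = 67.4 km / (0.482 m/s) = 67400 m / 0.482 m/s = 139800 s = 1.618 d.
k_d L₀/(k_2−k_d) = 0.245×23.7/(0.793−0.245) = 5.806/0.5480 = 10.60 mg/L.
e^(−k_d t) = e^(−0.245×1.618) = 0.6727; e^(−k_2 t) = e^(−0.793×1.618) = 0.2771.
D = 10.60 × (0.6727 − 0.2771) + 1.46 × 0.2771 = 4.191 + 0.4045 = 4.596 mg/L.
DO = C_s − D = 10.6 − 4.596 = 6.004 mg/L.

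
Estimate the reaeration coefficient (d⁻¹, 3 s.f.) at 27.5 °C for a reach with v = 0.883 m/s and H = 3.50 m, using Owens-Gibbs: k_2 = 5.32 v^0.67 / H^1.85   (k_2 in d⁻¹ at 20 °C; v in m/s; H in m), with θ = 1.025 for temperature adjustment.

k_2 ≈ 0.580 d⁻¹

k_2(20) = 5.32 × 0.883^0.67 / 3.50^1.85 = 5.32 × 0.9200 / 10.15 = 0.4821 d⁻¹.
k_2(27.5) = 0.4821 × 1.025^(27.5−20) = 0.4821 × 1.203 = 0.5802 d⁻¹.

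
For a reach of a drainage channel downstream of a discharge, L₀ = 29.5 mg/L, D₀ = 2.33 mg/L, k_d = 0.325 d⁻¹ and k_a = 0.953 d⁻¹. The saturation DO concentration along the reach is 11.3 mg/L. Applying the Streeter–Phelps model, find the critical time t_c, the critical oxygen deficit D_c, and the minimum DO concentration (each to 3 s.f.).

t_c ≈ 1.45 d; D_c ≈ 6.28 mg/L; min DO ≈ 5.02 mg/L

At the critical point dD/dt = 0, so k_d L₀ e^(−k_d t) = k_a D. Substituting D(t) from the Streeter–Phelps equation and solving for t gives
t_c = ln[(k_a/k_d)(1 − D₀(k_a−k_d)/(k_d L₀))] / (k_a−k_d).
Here k_a−k_d = 0.6280 d⁻¹ and 1 − D₀(k_a−k_d)/(k_d L₀) = 1 − 2.33×0.6280/(0.325×29.5) = 0.8474, so
t_c = ln(2.932 × 0.8474) / 0.6280 = 0.9102 / 0.6280 = 1.449 d.
D_c = (k_d/k_a) L₀ e^(−k_d t_c) = (0.325/0.953) × 29.5 × e^(−0.325×1.449) = 0.3410 × 29.5 × 0.6244 = 6.281 mg/L.
Minimum DO = C_s − D_c = 11.3 − 6.281 = 5.019 mg/L.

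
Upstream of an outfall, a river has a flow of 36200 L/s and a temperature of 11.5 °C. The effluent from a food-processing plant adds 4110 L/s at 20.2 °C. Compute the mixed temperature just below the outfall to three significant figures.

12.4 °C

Flow-weighted mixing: C = (Q_r C_r + Q_w C_w)/(Q_r + Q_w)
= (36200×11.5 + 4110×20.2)/(36200 + 4110) = 499300/40310 = 12.39 °C.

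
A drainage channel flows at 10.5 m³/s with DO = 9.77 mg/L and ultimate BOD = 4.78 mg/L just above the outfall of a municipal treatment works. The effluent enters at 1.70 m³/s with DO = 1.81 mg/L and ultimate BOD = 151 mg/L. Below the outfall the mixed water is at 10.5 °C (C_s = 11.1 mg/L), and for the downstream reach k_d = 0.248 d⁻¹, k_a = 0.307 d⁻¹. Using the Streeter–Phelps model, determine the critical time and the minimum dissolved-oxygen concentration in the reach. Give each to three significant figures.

Mixed DO = (10.5×9.77 + 1.70×1.81)/(10.5+1.70) = 105.7/12.20 = 8.661 mg/L.
Mixed L₀ = (10.5×4.78 + 1.70×151)/(12.20) = 306.9/12.20 = 25.15 mg/L.
Initial deficit D₀ = C_s − DO₀ = 11.1 − 8.661 = 2.439 mg/L.
t_c = (1/0.05900) ln[(0.307/0.248)(1 − 2.439×0.05900/(0.248×25.15))] = 16.95 × ln(1.209) = 3.222 d.
D_c = (0.248/0.307) × 25.15 × e^(−0.248×3.222) = 0.8078 × 25.15 × 0.4498 = 9.140 mg/L.
Minimum DO = 11.1 − 9.140 = 1.960 mg/L.

t_c ≈ 3.22 d; minimum DO ≈ 1.96 mg/L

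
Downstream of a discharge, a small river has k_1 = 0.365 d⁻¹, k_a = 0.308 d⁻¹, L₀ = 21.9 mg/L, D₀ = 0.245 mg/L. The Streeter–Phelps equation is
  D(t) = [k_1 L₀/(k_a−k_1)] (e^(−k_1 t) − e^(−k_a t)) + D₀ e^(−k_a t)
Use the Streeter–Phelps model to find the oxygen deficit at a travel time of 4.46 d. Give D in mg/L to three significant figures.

D ≈ 8.03 mg/L

k_1 L₀/(k_a−k_1) = 0.365×21.9/(0.308−0.365) = 7.993/-0.05700 = -140.2 mg/L.
e^(−k_1 t) = e^(−0.365×4.460) = 0.1963; e^(−k_a t) = e^(−0.308×4.460) = 0.2532.
D = -140.2 × (0.1963 − 0.2532) + 0.245 × 0.2532 = 7.970 + 0.06203 = 8.032 mg/L.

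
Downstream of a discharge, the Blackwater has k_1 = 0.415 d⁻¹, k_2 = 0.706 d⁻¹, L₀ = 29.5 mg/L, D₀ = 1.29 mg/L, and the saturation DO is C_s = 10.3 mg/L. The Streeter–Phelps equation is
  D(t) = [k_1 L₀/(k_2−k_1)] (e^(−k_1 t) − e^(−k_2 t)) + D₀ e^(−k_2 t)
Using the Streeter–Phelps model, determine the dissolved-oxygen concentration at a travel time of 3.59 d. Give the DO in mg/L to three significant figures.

k_1 L₀/(k_2−k_1) = 0.415×29.5/(0.706−0.415) = 12.24/0.2910 = 42.07 mg/L.
e^(−k_1 t) = e^(−0.415×3.590) = 0.2254; e^(−k_2 t) = e^(−0.706×3.590) = 0.07930.
D = 42.07 × (0.2254 − 0.07930) + 1.29 × 0.07930 = 6.147 + 0.1023 = 6.249 mg/L.
DO = C_s − D = 10.3 − 6.249 = 4.051 mg/L.

DO ≈ 4.05 mg/L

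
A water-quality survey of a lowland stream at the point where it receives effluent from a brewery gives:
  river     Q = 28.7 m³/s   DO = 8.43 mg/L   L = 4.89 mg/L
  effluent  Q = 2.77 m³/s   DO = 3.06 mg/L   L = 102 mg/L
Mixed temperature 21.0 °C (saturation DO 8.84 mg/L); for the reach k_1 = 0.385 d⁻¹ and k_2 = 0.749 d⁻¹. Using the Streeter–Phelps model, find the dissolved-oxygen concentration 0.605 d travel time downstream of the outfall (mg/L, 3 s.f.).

Mixed DO = (28.7×8.43 + 2.77×3.06)/(28.7+2.77) = 250.4/31.47 = 7.957 mg/L.
Mixed L₀ = (28.7×4.89 + 2.77×102)/(31.47) = 422.9/31.47 = 13.44 mg/L.
Initial deficit D₀ = C_s − DO₀ = 8.84 − 7.957 = 0.8827 mg/L.
D(0.605) = [0.385×13.44/(0.749−0.385)](e^(−0.385×0.605) − e^(−0.749×0.605)) + 0.8827 e^(−0.749×0.605)
= 14.21 × (0.7922 − 0.6356) + 0.8827 × 0.6356 = 2.787 mg/L.
DO = 8.84 − 2.787 = 6.053 mg/L.

DO ≈ 6.05 mg/L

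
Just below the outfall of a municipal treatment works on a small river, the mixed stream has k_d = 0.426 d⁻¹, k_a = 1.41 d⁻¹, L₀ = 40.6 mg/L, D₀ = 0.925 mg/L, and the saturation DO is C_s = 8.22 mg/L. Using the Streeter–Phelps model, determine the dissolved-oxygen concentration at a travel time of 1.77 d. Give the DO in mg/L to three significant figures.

k_d L₀/(k_a−k_d) = 0.426×40.6/(1.41−0.426) = 17.30/0.9840 = 17.58 mg/L.
e^(−k_d t) = e^(−0.426×1.770) = 0.4705; e^(−k_a t) = e^(−1.41×1.770) = 0.08244.
D = 17.58 × (0.4705 − 0.08244) + 0.925 × 0.08244 = 6.820 + 0.07626 = 6.897 mg/L.
DO = C_s − D = 8.22 − 6.897 = 1.323 mg/L.

DO ≈ 1.32 mg/L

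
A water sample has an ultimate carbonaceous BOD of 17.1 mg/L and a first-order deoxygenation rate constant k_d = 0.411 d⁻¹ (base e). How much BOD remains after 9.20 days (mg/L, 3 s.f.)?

L ≈ 0.390 mg/L

L_t = L₀ e^(−k_d t) = 17.1 × e^(−0.411×9.20) = 17.1 × 0.02280 = 0.3898 mg/L.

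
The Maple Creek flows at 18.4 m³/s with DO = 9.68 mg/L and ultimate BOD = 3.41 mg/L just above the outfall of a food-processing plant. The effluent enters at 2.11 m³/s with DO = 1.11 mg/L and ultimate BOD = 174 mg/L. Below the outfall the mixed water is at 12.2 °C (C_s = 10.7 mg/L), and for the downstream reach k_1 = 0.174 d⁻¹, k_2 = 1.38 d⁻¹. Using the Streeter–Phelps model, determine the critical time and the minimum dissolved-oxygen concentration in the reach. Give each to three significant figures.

Mixed DO = (18.4×9.68 + 2.11×1.11)/(18.4+2.11) = 180.5/20.51 = 8.798 mg/L.
Mixed L₀ = (18.4×3.41 + 2.11×174)/(20.51) = 429.9/20.51 = 20.96 mg/L.
Initial deficit D₀ = C_s − DO₀ = 10.7 − 8.798 = 1.902 mg/L.
t_c = (1/1.206) ln[(1.38/0.174)(1 − 1.902×1.206/(0.174×20.96))] = 0.8292 × ln(2.944) = 0.8952 d.
D_c = (0.174/1.38) × 20.96 × e^(−0.174×0.8952) = 0.1261 × 20.96 × 0.8558 = 2.262 mg/L.
Minimum DO = 10.7 − 2.262 = 8.438 mg/L.

t_c ≈ 0.895 d; minimum DO ≈ 8.44 mg/L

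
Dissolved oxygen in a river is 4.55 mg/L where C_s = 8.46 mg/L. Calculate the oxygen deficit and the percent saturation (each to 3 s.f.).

D ≈ 3.91 mg/L; 53.8 % saturation

D = C_s − C = 8.46 − 4.55 = 3.91 mg/L.
% saturation = 4.55/8.46 × 100 = 53.8 %.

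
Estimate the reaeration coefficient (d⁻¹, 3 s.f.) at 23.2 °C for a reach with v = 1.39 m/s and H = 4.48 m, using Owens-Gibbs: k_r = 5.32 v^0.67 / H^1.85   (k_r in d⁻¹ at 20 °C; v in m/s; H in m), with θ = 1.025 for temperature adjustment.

k_r(20) = 5.32 × 1.39^0.67 / 4.48^1.85 = 5.32 × 1.247 / 16.03 = 0.4139 d⁻¹.
k_r(23.2) = 0.4139 × 1.025^(23.2−20) = 0.4139 × 1.082 = 0.4479 d⁻¹.

k_r ≈ 0.448 d⁻¹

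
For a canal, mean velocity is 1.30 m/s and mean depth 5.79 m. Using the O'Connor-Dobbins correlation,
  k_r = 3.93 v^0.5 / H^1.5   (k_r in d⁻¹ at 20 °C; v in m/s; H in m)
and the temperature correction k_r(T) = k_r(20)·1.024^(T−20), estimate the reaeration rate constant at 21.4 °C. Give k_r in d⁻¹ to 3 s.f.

k_r(20) = 3.93 × 1.30^0.5 / 5.79^1.5 = 3.93 × 1.140 / 13.93 = 0.3216 d⁻¹.
k_r(21.4) = 0.3216 × 1.024^(21.4−20) = 0.3216 × 1.034 = 0.3325 d⁻¹.

k_r ≈ 0.332 d⁻¹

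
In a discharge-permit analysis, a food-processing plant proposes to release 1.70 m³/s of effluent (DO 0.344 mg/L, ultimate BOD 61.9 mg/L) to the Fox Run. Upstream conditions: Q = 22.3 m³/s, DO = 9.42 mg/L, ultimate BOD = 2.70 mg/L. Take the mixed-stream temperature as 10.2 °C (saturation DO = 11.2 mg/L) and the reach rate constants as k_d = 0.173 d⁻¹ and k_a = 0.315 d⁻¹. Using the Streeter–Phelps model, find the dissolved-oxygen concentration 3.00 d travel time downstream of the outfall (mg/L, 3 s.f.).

DO ≈ 8.52 mg/L

Mixed DO = (22.3×9.42 + 1.70×0.344)/(22.3+1.70) = 210.7/24.00 = 8.777 mg/L.
Mixed L₀ = (22.3×2.70 + 1.70×61.9)/(24.00) = 165.4/24.00 = 6.893 mg/L.
Initial deficit D₀ = C_s − DO₀ = 11.2 − 8.777 = 2.423 mg/L.
D(3.00) = [0.173×6.893/(0.315−0.173)](e^(−0.173×3.00) − e^(−0.315×3.00)) + 2.423 e^(−0.315×3.00)
= 8.398 × (0.5951 − 0.3887) + 2.423 × 0.3887 = 2.675 mg/L.
DO = 11.2 − 2.675 = 8.525 mg/L.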